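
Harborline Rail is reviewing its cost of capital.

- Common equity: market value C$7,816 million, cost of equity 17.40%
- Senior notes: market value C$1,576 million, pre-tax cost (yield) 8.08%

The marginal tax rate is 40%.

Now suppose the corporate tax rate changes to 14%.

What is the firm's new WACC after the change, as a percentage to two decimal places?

After the change:
Total capital V = 7816 + 1576 = 9392.
Equity: weight = 7816/9392 = 0.8322; cost = 17.4%.
Senior notes: weight = 1576/9392 = 0.1678; after-tax cost = 8.08% × (1 − 14%) = 6.9488%.
WACC = 0.8322 × 17.4000% + 0.1678 × 6.9488% = 15.6463%.

15.65%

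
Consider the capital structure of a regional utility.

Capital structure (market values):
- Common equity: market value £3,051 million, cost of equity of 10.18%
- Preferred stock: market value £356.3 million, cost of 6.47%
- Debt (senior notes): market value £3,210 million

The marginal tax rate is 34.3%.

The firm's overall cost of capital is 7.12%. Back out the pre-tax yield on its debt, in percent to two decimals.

6.52%

Total capital V = 3051 + 356.3 + 3210 = 6617.3.
Equity weight = 3051/6617.3 = 0.4611.
Preferred weight = 356.3/6617.3 = 0.0538.
Senior notes weight = 3210/6617.3 = 0.4851.
Equity contribution = 0.4611 × 10.18% = 4.6936%.
Preferred contribution = 0.0538 × 6.47% = 0.3484%.
Remaining for debt = 7.12% − 5.0420% = 2.0780%.
Rd × (1 − 34.3%) × 0.4851 = 2.0780%  ⇒  Rd = 6.5201%.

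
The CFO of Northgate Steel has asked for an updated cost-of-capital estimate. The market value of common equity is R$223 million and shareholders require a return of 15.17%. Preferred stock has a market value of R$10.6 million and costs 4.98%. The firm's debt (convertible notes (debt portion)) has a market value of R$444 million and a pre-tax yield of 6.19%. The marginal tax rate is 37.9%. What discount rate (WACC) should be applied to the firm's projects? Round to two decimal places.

Total capital V = 223 + 10.6 + 444 = 677.6.
Equity: weight = 223/677.6 = 0.3291; cost = 15.17%.
Preferred: weight = 10.6/677.6 = 0.0156; cost = 4.98%.
Convertible notes (debt portion): weight = 444/677.6 = 0.6553; after-tax cost = 6.19% × (1 − 37.9%) = 3.8440%.
WACC = 0.3291 × 15.1700% + 0.0156 × 4.9800% + 0.6553 × 3.8440% = 7.5892%.

7.59%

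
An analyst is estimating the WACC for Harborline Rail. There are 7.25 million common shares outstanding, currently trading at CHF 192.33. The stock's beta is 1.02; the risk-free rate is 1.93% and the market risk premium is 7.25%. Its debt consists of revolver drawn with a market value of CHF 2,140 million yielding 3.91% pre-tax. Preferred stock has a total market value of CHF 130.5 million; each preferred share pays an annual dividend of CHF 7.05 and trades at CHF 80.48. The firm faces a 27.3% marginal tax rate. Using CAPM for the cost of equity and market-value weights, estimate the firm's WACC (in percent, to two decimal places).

5.52%

Cost of equity via CAPM: Re = 1.93% + 1.02 × 7.25% = 9.3250%.
Cost of preferred: Rp = 7.05 / 80.48 = 8.7599%.
Market value of equity E = 192.33 × 7.25m = 1394.3925m.
Total capital V = 1394.3925 + 130.5 + 2140 = 3664.8925.
Equity: weight = 1394.3925/3664.8925 = 0.3805; cost = 9.325%.
Preferred: weight = 130.5/3664.8925 = 0.0356; cost = 8.7599%.
Revolver drawn: weight = 2140/3664.8925 = 0.5839; after-tax cost = 3.91% × (1 − 27.3%) = 2.8426%.
WACC = 0.3805 × 9.3250% + 0.0356 × 8.7599% + 0.5839 × 2.8426% = 5.5197%.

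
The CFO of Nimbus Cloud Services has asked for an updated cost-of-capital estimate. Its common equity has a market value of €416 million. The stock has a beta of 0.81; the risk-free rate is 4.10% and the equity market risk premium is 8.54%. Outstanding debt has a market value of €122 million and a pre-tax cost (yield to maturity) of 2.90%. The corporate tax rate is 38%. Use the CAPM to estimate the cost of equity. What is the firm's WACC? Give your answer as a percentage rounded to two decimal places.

Cost of equity via CAPM: Re = 4.1% + 0.81 × 8.54% = 11.0174%.
Total capital V = 416 + 122 = 538.
Equity: weight = 416/538 = 0.7732; cost = 11.0174%.
Debt: weight = 122/538 = 0.2268; after-tax cost = 2.9% × (1 − 38%) = 1.7980%.
WACC = 0.7732 × 11.0174% + 0.2268 × 1.7980% = 8.9268%.

8.93%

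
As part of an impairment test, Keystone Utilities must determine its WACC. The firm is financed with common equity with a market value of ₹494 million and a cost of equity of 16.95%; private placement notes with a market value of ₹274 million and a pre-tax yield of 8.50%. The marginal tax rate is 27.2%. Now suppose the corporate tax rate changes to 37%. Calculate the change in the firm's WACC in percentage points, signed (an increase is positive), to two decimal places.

Current WACC:
Total capital V = 494 + 274 = 768.
Equity: weight = 494/768 = 0.6432; cost = 16.95%.
Private placement notes: weight = 274/768 = 0.3568; after-tax cost = 8.5% × (1 − 27.2%) = 6.1880%.
WACC = 0.6432 × 16.9500% + 0.3568 × 6.1880% = 13.1104%.
After the change:
Total capital V = 494 + 274 = 768.
Equity: weight = 494/768 = 0.6432; cost = 16.95%.
Private placement notes: weight = 274/768 = 0.3568; after-tax cost = 8.5% × (1 − 37%) = 5.3550%.
WACC = 0.6432 × 16.9500% + 0.3568 × 5.3550% = 12.8132%.
Change in WACC = 12.8132% − 13.1104% = -0.2972 pp.

-0.30 pp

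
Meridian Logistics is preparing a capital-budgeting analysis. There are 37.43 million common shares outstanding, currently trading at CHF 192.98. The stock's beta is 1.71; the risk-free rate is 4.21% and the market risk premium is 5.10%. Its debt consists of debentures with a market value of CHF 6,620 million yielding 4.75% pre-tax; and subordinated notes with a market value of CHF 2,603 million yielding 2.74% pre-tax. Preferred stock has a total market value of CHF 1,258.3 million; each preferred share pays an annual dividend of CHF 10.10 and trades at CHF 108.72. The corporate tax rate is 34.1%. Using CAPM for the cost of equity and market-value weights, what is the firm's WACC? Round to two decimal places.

Cost of equity via CAPM: Re = 4.21% + 1.71 × 5.1% = 12.9310%.
Cost of preferred: Rp = 10.1 / 108.72 = 9.2899%.
Market value of equity E = 192.98 × 37.43m = 7223.2414m.
Total capital V = 7223.2414 + 1258.3 + 6620 + 2603 = 17704.5414.
Equity: weight = 7223.2414/17704.5414 = 0.4080; cost = 12.931%.
Preferred: weight = 1258.3/17704.5414 = 0.0711; cost = 9.2899%.
Debentures: weight = 6620/17704.5414 = 0.3739; after-tax cost = 4.75% × (1 − 34.1%) = 3.1303%.
Subordinated notes: weight = 2603/17704.5414 = 0.1470; after-tax cost = 2.74% × (1 − 34.1%) = 1.8057%.
WACC = 0.4080 × 12.9310% + 0.0711 × 9.2899% + 0.3739 × 3.1303% + 0.1470 × 1.8057% = 7.3719%.

7.37%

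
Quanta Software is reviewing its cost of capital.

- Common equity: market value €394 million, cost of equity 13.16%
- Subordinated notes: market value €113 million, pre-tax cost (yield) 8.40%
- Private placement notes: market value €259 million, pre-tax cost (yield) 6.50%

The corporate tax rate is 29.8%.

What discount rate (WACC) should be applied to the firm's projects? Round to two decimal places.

Total capital V = 394 + 113 + 259 = 766.
Equity: weight = 394/766 = 0.5144; cost = 13.16%.
Subordinated notes: weight = 113/766 = 0.1475; after-tax cost = 8.4% × (1 − 29.8%) = 5.8968%.
Private placement notes: weight = 259/766 = 0.3381; after-tax cost = 6.5% × (1 − 29.8%) = 4.5630%.
WACC = 0.5144 × 13.1600% + 0.1475 × 5.8968% + 0.3381 × 4.5630% = 9.1817%.

9.18%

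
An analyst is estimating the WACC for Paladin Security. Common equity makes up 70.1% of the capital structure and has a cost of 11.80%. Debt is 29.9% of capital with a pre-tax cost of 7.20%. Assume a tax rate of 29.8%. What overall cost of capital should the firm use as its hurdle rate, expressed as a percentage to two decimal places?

9.78%

After-tax cost of debt = 7.2% × (1 − 29.8%) = 5.0544%.
WACC = 0.701 × 11.8000% + 0.299 × 5.0544% = 9.7831%.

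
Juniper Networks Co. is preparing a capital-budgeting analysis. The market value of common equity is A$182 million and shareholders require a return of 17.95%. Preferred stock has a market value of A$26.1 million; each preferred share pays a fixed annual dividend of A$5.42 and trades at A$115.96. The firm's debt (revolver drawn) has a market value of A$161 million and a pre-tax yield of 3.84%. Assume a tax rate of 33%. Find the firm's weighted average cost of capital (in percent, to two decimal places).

10.30%

Cost of preferred: Rp = 5.42 / 115.96 = 4.6740%.
Total capital V = 182 + 26.1 + 161 = 369.1.
Equity: weight = 182/369.1 = 0.4931; cost = 17.95%.
Preferred: weight = 26.1/369.1 = 0.0707; cost = 4.674%.
Revolver drawn: weight = 161/369.1 = 0.4362; after-tax cost = 3.84% × (1 − 33%) = 2.5728%.
WACC = 0.4931 × 17.9500% + 0.0707 × 4.6740% + 0.4362 × 2.5728% = 10.3037%.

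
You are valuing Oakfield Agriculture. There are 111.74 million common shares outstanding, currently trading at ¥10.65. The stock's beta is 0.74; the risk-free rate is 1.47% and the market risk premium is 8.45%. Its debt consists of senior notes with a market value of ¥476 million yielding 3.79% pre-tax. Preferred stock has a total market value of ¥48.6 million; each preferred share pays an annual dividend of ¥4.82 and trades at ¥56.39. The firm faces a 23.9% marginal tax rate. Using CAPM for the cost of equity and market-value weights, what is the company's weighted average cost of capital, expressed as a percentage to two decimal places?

6.40%

Cost of equity via CAPM: Re = 1.47% + 0.74 × 8.45% = 7.7230%.
Cost of preferred: Rp = 4.82 / 56.39 = 8.5476%.
Market value of equity E = 10.65 × 111.74m = 1190.031m.
Total capital V = 1190.031 + 48.6 + 476 = 1714.631.
Equity: weight = 1190.031/1714.631 = 0.6940; cost = 7.723%.
Preferred: weight = 48.6/1714.631 = 0.0283; cost = 8.5476%.
Senior notes: weight = 476/1714.631 = 0.2776; after-tax cost = 3.79% × (1 − 23.9%) = 2.8842%.
WACC = 0.6940 × 7.7230% + 0.0283 × 8.5476% + 0.2776 × 2.8842% = 6.4031%.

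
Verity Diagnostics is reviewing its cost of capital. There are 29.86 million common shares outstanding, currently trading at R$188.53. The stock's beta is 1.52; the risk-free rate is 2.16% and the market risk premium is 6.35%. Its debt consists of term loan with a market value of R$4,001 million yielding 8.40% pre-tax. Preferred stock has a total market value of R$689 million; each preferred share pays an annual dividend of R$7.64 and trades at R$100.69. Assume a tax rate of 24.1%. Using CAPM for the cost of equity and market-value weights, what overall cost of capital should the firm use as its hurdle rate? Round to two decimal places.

Cost of equity via CAPM: Re = 2.16% + 1.52 × 6.35% = 11.8120%.
Cost of preferred: Rp = 7.64 / 100.69 = 7.5876%.
Market value of equity E = 188.53 × 29.86m = 5629.5058m.
Total capital V = 5629.5058 + 689 + 4001 = 10319.5058.
Equity: weight = 5629.5058/10319.5058 = 0.5455; cost = 11.812%.
Preferred: weight = 689/10319.5058 = 0.0668; cost = 7.5876%.
Term loan: weight = 4001/10319.5058 = 0.3877; after-tax cost = 8.4% × (1 − 24.1%) = 6.3756%.
WACC = 0.5455 × 11.8120% + 0.0668 × 7.5876% + 0.3877 × 6.3756% = 9.4222%.

9.42%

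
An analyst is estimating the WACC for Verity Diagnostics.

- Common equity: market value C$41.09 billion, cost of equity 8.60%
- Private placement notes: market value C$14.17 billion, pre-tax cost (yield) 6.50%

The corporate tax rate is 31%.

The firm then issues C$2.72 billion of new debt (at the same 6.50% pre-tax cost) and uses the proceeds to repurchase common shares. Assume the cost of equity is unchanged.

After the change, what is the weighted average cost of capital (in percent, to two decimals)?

After the change:
Total capital V = 38.37 + 16.89 = 55.26.
Equity: weight = 38.37/55.26 = 0.6944; cost = 8.6%.
Private placement notes: weight = 16.89/55.26 = 0.3056; after-tax cost = 6.5% × (1 − 31%) = 4.4850%.
WACC = 0.6944 × 8.6000% + 0.3056 × 4.4850% = 7.3423%.

7.34%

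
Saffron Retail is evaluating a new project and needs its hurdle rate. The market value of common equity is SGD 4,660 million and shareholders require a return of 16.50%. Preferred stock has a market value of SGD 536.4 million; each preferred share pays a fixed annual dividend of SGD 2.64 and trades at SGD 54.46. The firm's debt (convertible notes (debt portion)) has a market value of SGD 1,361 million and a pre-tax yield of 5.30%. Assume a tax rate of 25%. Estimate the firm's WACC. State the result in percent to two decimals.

12.95%

Cost of preferred: Rp = 2.64 / 54.46 = 4.8476%.
Total capital V = 4660 + 536.4 + 1361 = 6557.4.
Equity: weight = 4660/6557.4 = 0.7106; cost = 16.5%.
Preferred: weight = 536.4/6557.4 = 0.0818; cost = 4.8476%.
Convertible notes (debt portion): weight = 1361/6557.4 = 0.2076; after-tax cost = 5.3% × (1 − 25%) = 3.9750%.
WACC = 0.7106 × 16.5000% + 0.0818 × 4.8476% + 0.2076 × 3.9750% = 12.9472%.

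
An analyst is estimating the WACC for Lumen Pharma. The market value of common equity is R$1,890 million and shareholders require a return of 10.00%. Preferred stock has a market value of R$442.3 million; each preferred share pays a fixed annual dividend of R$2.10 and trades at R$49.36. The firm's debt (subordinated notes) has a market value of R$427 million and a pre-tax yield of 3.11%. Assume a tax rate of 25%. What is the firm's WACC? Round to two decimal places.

7.89%

Cost of preferred: Rp = 2.1 / 49.36 = 4.2545%.
Total capital V = 1890 + 442.3 + 427 = 2759.3.
Equity: weight = 1890/2759.3 = 0.6850; cost = 10%.
Preferred: weight = 442.3/2759.3 = 0.1603; cost = 4.2545%.
Subordinated notes: weight = 427/2759.3 = 0.1547; after-tax cost = 3.11% × (1 − 25%) = 2.3325%.
WACC = 0.6850 × 10.0000% + 0.1603 × 4.2545% + 0.1547 × 2.3325% = 7.8925%.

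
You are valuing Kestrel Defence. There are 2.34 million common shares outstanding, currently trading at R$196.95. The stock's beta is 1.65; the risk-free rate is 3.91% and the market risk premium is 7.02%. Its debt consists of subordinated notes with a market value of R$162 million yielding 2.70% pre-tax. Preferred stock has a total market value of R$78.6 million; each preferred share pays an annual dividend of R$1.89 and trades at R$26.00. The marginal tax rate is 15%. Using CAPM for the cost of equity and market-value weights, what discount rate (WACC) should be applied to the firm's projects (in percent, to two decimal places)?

Cost of equity via CAPM: Re = 3.91% + 1.65 × 7.02% = 15.4930%.
Cost of preferred: Rp = 1.89 / 26.0 = 7.2692%.
Market value of equity E = 196.95 × 2.34m = 460.863m.
Total capital V = 460.863 + 78.6 + 162 = 701.463.
Equity: weight = 460.863/701.463 = 0.6570; cost = 15.493%.
Preferred: weight = 78.6/701.463 = 0.1121; cost = 7.2692%.
Subordinated notes: weight = 162/701.463 = 0.2309; after-tax cost = 2.7% × (1 − 15%) = 2.2950%.
WACC = 0.6570 × 15.4930% + 0.1121 × 7.2692% + 0.2309 × 2.2950% = 11.5235%.

11.52%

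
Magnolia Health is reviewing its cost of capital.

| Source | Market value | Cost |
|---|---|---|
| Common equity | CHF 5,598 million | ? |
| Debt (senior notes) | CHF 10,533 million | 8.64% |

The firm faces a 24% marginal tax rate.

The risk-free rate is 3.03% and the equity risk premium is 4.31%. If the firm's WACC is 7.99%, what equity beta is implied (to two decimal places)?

Total capital V = 5598 + 10533 = 16131.
Equity weight = 5598/16131 = 0.3470.
Senior notes weight = 10533/16131 = 0.6530.
Debt contribution = 0.6530 × 8.64% × (1 − 24%) = 4.2876%.
Required equity contribution = 7.99% − 4.2876% = 3.7024%  ⇒  Re = 10.6686%.
CAPM: 10.6686% = 3.03% + β × 4.31%  ⇒  β = 1.7723.

1.77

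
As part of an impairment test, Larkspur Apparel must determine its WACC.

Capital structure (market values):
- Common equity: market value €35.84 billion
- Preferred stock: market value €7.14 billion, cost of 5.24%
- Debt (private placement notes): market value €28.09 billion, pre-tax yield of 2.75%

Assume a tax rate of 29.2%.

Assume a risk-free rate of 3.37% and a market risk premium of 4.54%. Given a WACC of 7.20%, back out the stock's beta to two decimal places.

1.84

Total capital V = 35.84 + 7.14 + 28.09 = 71.07.
Equity weight = 35.84/71.07 = 0.5043.
Preferred weight = 7.14/71.07 = 0.1005.
Private placement notes weight = 28.09/71.07 = 0.3952.
Debt contribution = 0.3952 × 2.75% × (1 − 29.2%) = 0.7695%.
Preferred contribution = 0.1005 × 5.24% = 0.5264%.
Required equity contribution = 7.2% − 1.2960% = 5.9040%  ⇒  Re = 11.7076%.
CAPM: 11.7076% = 3.37% + β × 4.54%  ⇒  β = 1.8365.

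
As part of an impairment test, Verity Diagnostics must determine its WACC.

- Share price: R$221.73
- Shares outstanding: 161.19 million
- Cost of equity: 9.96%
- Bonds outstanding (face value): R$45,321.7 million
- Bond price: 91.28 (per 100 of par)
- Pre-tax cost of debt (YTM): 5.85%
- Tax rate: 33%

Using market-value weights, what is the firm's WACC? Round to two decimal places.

Market value of equity E = 221.73 × 161.19m = 35740.6587m. Market value of debt D = 45321.7m × 91.28/100 = 41369.64776m.
Total capital V = 35740.6587 + 41369.64776 = 77110.30646.
Equity: weight = 35740.6587/77110.30646 = 0.4635; cost = 9.96%.
Bonds outstanding: weight = 41369.64776/77110.30646 = 0.5365; after-tax cost = 5.85% × (1 − 33%) = 3.9195%.
WACC = 0.4635 × 9.9600% + 0.5365 × 3.9195% = 6.7193%.

6.72%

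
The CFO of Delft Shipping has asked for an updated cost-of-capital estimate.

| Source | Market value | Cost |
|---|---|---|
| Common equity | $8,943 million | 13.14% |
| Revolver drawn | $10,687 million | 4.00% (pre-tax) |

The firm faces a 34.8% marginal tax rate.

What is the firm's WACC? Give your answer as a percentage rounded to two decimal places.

Total capital V = 8943 + 10687 = 19630.
Equity: weight = 8943/19630 = 0.4556; cost = 13.14%.
Revolver drawn: weight = 10687/19630 = 0.5444; after-tax cost = 4% × (1 − 34.8%) = 2.6080%.
WACC = 0.4556 × 13.1400% + 0.5444 × 2.6080% = 7.4061%.

7.41%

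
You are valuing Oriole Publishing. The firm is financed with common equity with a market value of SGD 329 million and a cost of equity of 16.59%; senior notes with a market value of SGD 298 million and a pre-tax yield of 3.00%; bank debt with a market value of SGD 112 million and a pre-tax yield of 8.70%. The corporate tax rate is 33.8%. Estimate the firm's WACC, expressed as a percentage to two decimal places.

9.06%

Total capital V = 329 + 298 + 112 = 739.
Equity: weight = 329/739 = 0.4452; cost = 16.59%.
Senior notes: weight = 298/739 = 0.4032; after-tax cost = 3% × (1 − 33.8%) = 1.9860%.
Bank debt: weight = 112/739 = 0.1516; after-tax cost = 8.7% × (1 − 33.8%) = 5.7594%.
WACC = 0.4452 × 16.5900% + 0.4032 × 1.9860% + 0.1516 × 5.7594% = 9.0595%.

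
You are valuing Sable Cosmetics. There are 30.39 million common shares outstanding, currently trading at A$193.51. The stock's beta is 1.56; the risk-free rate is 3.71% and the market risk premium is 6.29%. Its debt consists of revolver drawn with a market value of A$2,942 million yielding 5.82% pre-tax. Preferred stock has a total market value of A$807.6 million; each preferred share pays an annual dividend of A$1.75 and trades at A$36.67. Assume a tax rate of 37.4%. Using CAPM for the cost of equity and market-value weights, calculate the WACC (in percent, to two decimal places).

9.77%

Cost of equity via CAPM: Re = 3.71% + 1.56 × 6.29% = 13.5224%.
Cost of preferred: Rp = 1.75 / 36.67 = 4.7723%.
Market value of equity E = 193.51 × 30.39m = 5880.7689m.
Total capital V = 5880.7689 + 807.6 + 2942 = 9630.3689.
Equity: weight = 5880.7689/9630.3689 = 0.6106; cost = 13.5224%.
Preferred: weight = 807.6/9630.3689 = 0.0839; cost = 4.7723%.
Revolver drawn: weight = 2942/9630.3689 = 0.3055; after-tax cost = 5.82% × (1 − 37.4%) = 3.6433%.
WACC = 0.6106 × 13.5224% + 0.0839 × 4.7723% + 0.3055 × 3.6433% = 9.7706%.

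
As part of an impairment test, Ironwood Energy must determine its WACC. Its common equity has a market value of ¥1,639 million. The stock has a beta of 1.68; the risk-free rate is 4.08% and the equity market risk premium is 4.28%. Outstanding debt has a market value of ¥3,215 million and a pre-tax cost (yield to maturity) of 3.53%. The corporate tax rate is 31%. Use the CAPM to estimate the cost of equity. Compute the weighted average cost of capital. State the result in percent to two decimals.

5.42%

Cost of equity via CAPM: Re = 4.08% + 1.68 × 4.28% = 11.2704%.
Total capital V = 1639 + 3215 = 4854.
Equity: weight = 1639/4854 = 0.3377; cost = 11.2704%.
Debt: weight = 3215/4854 = 0.6623; after-tax cost = 3.53% × (1 − 31%) = 2.4357%.
WACC = 0.3377 × 11.2704% + 0.6623 × 2.4357% = 5.4188%.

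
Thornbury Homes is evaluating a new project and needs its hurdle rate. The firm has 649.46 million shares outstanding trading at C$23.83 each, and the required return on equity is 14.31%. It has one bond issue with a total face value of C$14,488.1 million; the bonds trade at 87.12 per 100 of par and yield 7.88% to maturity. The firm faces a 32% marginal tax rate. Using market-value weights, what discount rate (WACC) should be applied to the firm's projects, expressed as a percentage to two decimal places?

Market value of equity E = 23.83 × 649.46m = 15476.6318m. Market value of debt D = 14488.1m × 87.12/100 = 12622.03272m.
Total capital V = 15476.6318 + 12622.03272 = 28098.66452.
Equity: weight = 15476.6318/28098.66452 = 0.5508; cost = 14.31%.
Bonds outstanding: weight = 12622.03272/28098.66452 = 0.4492; after-tax cost = 7.88% × (1 − 32%) = 5.3584%.
WACC = 0.5508 × 14.3100% + 0.4492 × 5.3584% = 10.2889%.

10.29%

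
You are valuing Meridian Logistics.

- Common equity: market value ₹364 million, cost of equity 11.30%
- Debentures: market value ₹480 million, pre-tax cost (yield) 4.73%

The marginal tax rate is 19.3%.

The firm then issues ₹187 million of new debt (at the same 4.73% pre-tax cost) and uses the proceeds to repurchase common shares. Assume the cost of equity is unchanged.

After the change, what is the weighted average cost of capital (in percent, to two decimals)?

After the change:
Total capital V = 177 + 667 = 844.
Equity: weight = 177/844 = 0.2097; cost = 11.3%.
Debentures: weight = 667/844 = 0.7903; after-tax cost = 4.73% × (1 − 19.3%) = 3.8171%.
WACC = 0.2097 × 11.3000% + 0.7903 × 3.8171% = 5.3864%.

5.39%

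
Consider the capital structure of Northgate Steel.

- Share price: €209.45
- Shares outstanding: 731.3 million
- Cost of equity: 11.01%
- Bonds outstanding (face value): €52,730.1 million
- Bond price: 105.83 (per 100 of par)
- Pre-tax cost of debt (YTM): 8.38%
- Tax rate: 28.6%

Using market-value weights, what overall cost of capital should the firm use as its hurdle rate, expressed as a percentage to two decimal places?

9.67%

Market value of equity E = 209.45 × 731.3m = 153170.785m. Market value of debt D = 52730.1m × 105.83/100 = 55804.26483m.
Total capital V = 153170.785 + 55804.26483 = 208975.04983.
Equity: weight = 153170.785/208975.04983 = 0.7330; cost = 11.01%.
Bonds outstanding: weight = 55804.26483/208975.04983 = 0.2670; after-tax cost = 8.38% × (1 − 28.6%) = 5.9833%.
WACC = 0.7330 × 11.0100% + 0.2670 × 5.9833% = 9.6677%.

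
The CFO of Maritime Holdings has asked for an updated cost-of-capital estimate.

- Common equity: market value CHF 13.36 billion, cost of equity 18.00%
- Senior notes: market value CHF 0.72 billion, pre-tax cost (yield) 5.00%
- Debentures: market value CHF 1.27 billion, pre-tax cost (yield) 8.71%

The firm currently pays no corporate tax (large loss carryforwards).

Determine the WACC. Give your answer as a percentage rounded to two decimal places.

16.62%

Total capital V = 13.36 + 0.72 + 1.27 = 15.35.
Equity: weight = 13.36/15.35 = 0.8704; cost = 18%.
Senior notes: weight = 0.72/15.35 = 0.0469; after-tax cost = 5% × (1 − 0%) = 5.0000%.
Debentures: weight = 1.27/15.35 = 0.0827; after-tax cost = 8.71% × (1 − 0%) = 8.7100%.
WACC = 0.8704 × 18.0000% + 0.0469 × 5.0000% + 0.0827 × 8.7100% = 16.6216%.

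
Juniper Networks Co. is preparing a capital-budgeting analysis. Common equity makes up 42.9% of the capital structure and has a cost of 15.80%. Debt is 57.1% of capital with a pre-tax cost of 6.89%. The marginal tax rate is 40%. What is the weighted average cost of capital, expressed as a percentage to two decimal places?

After-tax cost of debt = 6.89% × (1 − 40%) = 4.1340%.
WACC = 0.429 × 15.8000% + 0.571 × 4.1340% = 9.1387%.

9.14%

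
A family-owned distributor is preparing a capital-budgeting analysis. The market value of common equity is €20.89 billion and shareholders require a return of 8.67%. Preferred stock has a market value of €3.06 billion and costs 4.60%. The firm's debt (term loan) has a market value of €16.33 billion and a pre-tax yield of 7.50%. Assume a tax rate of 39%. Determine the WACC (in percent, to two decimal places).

Total capital V = 20.89 + 3.06 + 16.33 = 40.28.
Equity: weight = 20.89/40.28 = 0.5186; cost = 8.67%.
Preferred: weight = 3.06/40.28 = 0.0760; cost = 4.6%.
Term loan: weight = 16.33/40.28 = 0.4054; after-tax cost = 7.5% × (1 − 39%) = 4.5750%.
WACC = 0.5186 × 8.6700% + 0.0760 × 4.6000% + 0.4054 × 4.5750% = 6.7006%.

6.70%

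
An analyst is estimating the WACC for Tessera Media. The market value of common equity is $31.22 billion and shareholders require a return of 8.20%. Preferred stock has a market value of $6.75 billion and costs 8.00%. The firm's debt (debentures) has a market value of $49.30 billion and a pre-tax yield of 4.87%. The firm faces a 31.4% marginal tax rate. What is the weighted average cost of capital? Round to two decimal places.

Total capital V = 31.22 + 6.75 + 49.3 = 87.27.
Equity: weight = 31.22/87.27 = 0.3577; cost = 8.2%.
Preferred: weight = 6.75/87.27 = 0.0773; cost = 8%.
Debentures: weight = 49.3/87.27 = 0.5649; after-tax cost = 4.87% × (1 − 31.4%) = 3.3408%.
WACC = 0.3577 × 8.2000% + 0.0773 × 8.0000% + 0.5649 × 3.3408% = 5.4395%.

5.44%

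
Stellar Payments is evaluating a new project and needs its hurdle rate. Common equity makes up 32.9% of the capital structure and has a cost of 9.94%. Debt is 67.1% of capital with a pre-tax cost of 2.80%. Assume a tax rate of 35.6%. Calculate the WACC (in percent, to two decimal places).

After-tax cost of debt = 2.8% × (1 − 35.6%) = 1.8032%.
WACC = 0.329 × 9.9400% + 0.671 × 1.8032% = 4.4802%.

4.48%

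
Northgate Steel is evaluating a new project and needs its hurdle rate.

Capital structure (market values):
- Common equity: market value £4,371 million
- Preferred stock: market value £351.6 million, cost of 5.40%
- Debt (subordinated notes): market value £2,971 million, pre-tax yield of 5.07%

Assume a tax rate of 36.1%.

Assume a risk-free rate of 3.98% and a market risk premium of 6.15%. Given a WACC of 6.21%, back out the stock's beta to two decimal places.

0.70

Total capital V = 4371 + 351.6 + 2971 = 7693.6.
Equity weight = 4371/7693.6 = 0.5681.
Preferred weight = 351.6/7693.6 = 0.0457.
Subordinated notes weight = 2971/7693.6 = 0.3862.
Debt contribution = 0.3862 × 5.07% × (1 − 36.1%) = 1.2511%.
Preferred contribution = 0.0457 × 5.4% = 0.2468%.
Required equity contribution = 6.21% − 1.4979% = 4.7121%  ⇒  Re = 8.2941%.
CAPM: 8.2941% = 3.98% + β × 6.15%  ⇒  β = 0.7015.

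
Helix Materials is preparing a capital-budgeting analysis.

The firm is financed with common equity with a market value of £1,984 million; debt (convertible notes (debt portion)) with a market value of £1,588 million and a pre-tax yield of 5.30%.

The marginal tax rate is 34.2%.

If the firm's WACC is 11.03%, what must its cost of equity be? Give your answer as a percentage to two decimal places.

Total capital V = 1984 + 1588 = 3572.
Equity weight = 1984/3572 = 0.5554.
Convertible notes (debt portion) weight = 1588/3572 = 0.4446.
Debt contribution = 0.4446 × 5.3% × (1 − 34.2%) = 1.5504%.
Required equity contribution = 11.03% − 1.5504% = 9.4796%.
Re = 9.4796% / 0.5554 = 17.0671%.

17.07%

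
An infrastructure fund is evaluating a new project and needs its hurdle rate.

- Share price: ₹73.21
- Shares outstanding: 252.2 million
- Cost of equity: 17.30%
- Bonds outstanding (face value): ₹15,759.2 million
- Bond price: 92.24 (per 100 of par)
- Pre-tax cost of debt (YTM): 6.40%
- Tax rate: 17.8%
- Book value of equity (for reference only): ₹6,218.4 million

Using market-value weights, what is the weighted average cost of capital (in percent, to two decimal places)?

Market value of equity E = 73.21 × 252.2m = 18463.562m. Market value of debt D = 15759.2m × 92.24/100 = 14536.28608m.
Total capital V = 18463.562 + 14536.28608 = 32999.84808.
Equity: weight = 18463.562/32999.84808 = 0.5595; cost = 17.3%.
Bonds outstanding: weight = 14536.28608/32999.84808 = 0.4405; after-tax cost = 6.4% × (1 − 17.8%) = 5.2608%.
WACC = 0.5595 × 17.3000% + 0.4405 × 5.2608% = 11.9968%.

12.00%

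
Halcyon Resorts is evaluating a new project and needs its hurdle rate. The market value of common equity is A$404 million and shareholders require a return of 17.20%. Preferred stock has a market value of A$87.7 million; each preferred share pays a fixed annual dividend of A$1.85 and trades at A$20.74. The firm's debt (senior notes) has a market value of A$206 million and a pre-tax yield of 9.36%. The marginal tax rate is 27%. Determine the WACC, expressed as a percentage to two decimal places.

13.10%

Cost of preferred: Rp = 1.85 / 20.74 = 8.9200%.
Total capital V = 404 + 87.7 + 206 = 697.7.
Equity: weight = 404/697.7 = 0.5790; cost = 17.2%.
Preferred: weight = 87.7/697.7 = 0.1257; cost = 8.92%.
Senior notes: weight = 206/697.7 = 0.2953; after-tax cost = 9.36% × (1 − 27%) = 6.8328%.
WACC = 0.5790 × 17.2000% + 0.1257 × 8.9200% + 0.2953 × 6.8328% = 13.0982%.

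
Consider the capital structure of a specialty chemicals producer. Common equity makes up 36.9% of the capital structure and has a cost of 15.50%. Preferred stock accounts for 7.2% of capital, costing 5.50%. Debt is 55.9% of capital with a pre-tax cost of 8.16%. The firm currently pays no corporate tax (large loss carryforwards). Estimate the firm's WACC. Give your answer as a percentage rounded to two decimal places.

After-tax cost of debt = 8.16% × (1 − 0%) = 8.1600%.
WACC = 0.369 × 15.5000% + 0.072 × 5.5000% + 0.559 × 8.1600% = 10.6769%.

10.68%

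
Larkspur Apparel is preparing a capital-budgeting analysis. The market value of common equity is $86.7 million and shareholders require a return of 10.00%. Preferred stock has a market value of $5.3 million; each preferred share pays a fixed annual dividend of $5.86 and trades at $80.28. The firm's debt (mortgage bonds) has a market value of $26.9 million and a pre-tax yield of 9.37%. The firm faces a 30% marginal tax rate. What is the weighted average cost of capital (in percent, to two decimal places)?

Cost of preferred: Rp = 5.86 / 80.28 = 7.2995%.
Total capital V = 86.7 + 5.3 + 26.9 = 118.9.
Equity: weight = 86.7/118.9 = 0.7292; cost = 10%.
Preferred: weight = 5.3/118.9 = 0.0446; cost = 7.2995%.
Mortgage bonds: weight = 26.9/118.9 = 0.2262; after-tax cost = 9.37% × (1 − 30%) = 6.5590%.
WACC = 0.7292 × 10.0000% + 0.0446 × 7.2995% + 0.2262 × 6.5590% = 9.1011%.

9.10%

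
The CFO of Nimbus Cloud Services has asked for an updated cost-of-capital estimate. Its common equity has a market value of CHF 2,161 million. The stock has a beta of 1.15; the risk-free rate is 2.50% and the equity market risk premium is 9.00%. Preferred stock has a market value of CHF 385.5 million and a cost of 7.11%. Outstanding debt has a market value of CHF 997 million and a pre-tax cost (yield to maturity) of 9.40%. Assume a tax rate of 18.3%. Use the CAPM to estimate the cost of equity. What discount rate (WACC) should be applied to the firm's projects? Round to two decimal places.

Cost of equity via CAPM: Re = 2.5% + 1.15 × 9.0% = 12.8500%.
Total capital V = 2161 + 385.5 + 997 = 3543.5.
Equity: weight = 2161/3543.5 = 0.6098; cost = 12.85%.
Preferred: weight = 385.5/3543.5 = 0.1088; cost = 7.11%.
Debt: weight = 997/3543.5 = 0.2814; after-tax cost = 9.4% × (1 − 18.3%) = 7.6798%.
WACC = 0.6098 × 12.8500% + 0.1088 × 7.1100% + 0.2814 × 7.6798% = 10.7709%.

10.77%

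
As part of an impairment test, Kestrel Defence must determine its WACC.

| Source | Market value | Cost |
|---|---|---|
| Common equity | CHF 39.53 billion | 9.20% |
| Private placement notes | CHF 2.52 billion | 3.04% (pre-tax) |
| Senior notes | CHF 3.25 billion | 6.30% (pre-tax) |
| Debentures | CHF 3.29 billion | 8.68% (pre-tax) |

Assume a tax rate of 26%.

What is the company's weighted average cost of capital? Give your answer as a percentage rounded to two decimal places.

Total capital V = 39.53 + 2.52 + 3.25 + 3.29 = 48.59.
Equity: weight = 39.53/48.59 = 0.8135; cost = 9.2%.
Private placement notes: weight = 2.52/48.59 = 0.0519; after-tax cost = 3.04% × (1 − 26%) = 2.2496%.
Senior notes: weight = 3.25/48.59 = 0.0669; after-tax cost = 6.3% × (1 − 26%) = 4.6620%.
Debentures: weight = 3.29/48.59 = 0.0677; after-tax cost = 8.68% × (1 − 26%) = 6.4232%.
WACC = 0.8135 × 9.2000% + 0.0519 × 2.2496% + 0.0669 × 4.6620% + 0.0677 × 6.4232% = 8.3480%.

8.35%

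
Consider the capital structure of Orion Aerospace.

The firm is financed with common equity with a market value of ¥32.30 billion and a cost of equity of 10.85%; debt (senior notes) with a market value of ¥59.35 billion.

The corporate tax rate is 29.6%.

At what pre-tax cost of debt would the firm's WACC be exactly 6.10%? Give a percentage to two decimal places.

Total capital V = 32.3 + 59.35 = 91.65.
Equity weight = 32.3/91.65 = 0.3524.
Senior notes weight = 59.35/91.65 = 0.6476.
Equity contribution = 0.3524 × 10.85% = 3.8238%.
Remaining for debt = 6.1% − 3.8238% = 2.2762%.
Rd × (1 − 29.6%) × 0.6476 = 2.2762%  ⇒  Rd = 4.9928%.

4.99%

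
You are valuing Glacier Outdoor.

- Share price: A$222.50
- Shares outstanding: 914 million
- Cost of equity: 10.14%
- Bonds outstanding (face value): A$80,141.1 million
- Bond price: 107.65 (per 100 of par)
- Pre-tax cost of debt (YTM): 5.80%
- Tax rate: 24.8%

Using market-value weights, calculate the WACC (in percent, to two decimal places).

8.42%

Market value of equity E = 222.5 × 914m = 203365m. Market value of debt D = 80141.1m × 107.65/100 = 86271.89415m.
Total capital V = 203365 + 86271.89415 = 289636.89415.
Equity: weight = 203365/289636.89415 = 0.7021; cost = 10.14%.
Bonds outstanding: weight = 86271.89415/289636.89415 = 0.2979; after-tax cost = 5.8% × (1 − 24.8%) = 4.3616%.
WACC = 0.7021 × 10.1400% + 0.2979 × 4.3616% = 8.4188%.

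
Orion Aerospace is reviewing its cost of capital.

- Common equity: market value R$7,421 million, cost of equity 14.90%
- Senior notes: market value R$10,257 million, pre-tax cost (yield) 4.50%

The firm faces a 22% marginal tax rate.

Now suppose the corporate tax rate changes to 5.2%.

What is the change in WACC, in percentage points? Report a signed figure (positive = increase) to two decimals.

Current WACC:
Total capital V = 7421 + 10257 = 17678.
Equity: weight = 7421/17678 = 0.4198; cost = 14.9%.
Senior notes: weight = 10257/17678 = 0.5802; after-tax cost = 4.5% × (1 − 22%) = 3.5100%.
WACC = 0.4198 × 14.9000% + 0.5802 × 3.5100% = 8.2914%.
After the change:
Total capital V = 7421 + 10257 = 17678.
Equity: weight = 7421/17678 = 0.4198; cost = 14.9%.
Senior notes: weight = 10257/17678 = 0.5802; after-tax cost = 4.5% × (1 − 5.2%) = 4.2660%.
WACC = 0.4198 × 14.9000% + 0.5802 × 4.2660% = 8.7300%.
Change in WACC = 8.7300% − 8.2914% = 0.4386 pp.

+0.44 pp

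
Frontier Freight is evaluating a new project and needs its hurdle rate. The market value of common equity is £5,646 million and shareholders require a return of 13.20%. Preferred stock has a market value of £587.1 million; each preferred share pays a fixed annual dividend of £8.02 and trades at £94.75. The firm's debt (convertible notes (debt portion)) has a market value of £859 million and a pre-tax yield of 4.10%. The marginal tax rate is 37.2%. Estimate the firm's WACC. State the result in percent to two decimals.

Cost of preferred: Rp = 8.02 / 94.75 = 8.4644%.
Total capital V = 5646 + 587.1 + 859 = 7092.1.
Equity: weight = 5646/7092.1 = 0.7961; cost = 13.2%.
Preferred: weight = 587.1/7092.1 = 0.0828; cost = 8.4644%.
Convertible notes (debt portion): weight = 859/7092.1 = 0.1211; after-tax cost = 4.1% × (1 − 37.2%) = 2.5748%.
WACC = 0.7961 × 13.2000% + 0.0828 × 8.4644% + 0.1211 × 2.5748% = 11.5210%.

11.52%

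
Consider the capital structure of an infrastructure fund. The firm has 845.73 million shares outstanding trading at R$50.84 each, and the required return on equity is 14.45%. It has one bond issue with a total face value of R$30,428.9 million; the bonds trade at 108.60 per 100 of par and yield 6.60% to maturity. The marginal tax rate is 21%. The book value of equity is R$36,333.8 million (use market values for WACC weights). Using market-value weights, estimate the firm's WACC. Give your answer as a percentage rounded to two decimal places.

Market value of equity E = 50.84 × 845.73m = 42996.9132m. Market value of debt D = 30428.9m × 108.6/100 = 33045.7854m.
Total capital V = 42996.9132 + 33045.7854 = 76042.6986.
Equity: weight = 42996.9132/76042.6986 = 0.5654; cost = 14.45%.
Bonds outstanding: weight = 33045.7854/76042.6986 = 0.4346; after-tax cost = 6.6% × (1 − 21%) = 5.2140%.
WACC = 0.5654 × 14.4500% + 0.4346 × 5.2140% = 10.4363%.

10.44%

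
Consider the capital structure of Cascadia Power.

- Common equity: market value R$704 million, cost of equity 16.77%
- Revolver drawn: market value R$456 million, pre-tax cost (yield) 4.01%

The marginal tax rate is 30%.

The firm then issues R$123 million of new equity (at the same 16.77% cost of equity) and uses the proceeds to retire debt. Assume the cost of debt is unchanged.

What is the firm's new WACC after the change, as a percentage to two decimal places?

After the change:
Total capital V = 827 + 333 = 1160.
Equity: weight = 827/1160 = 0.7129; cost = 16.77%.
Revolver drawn: weight = 333/1160 = 0.2871; after-tax cost = 4.01% × (1 − 30%) = 2.8070%.
WACC = 0.7129 × 16.7700% + 0.2871 × 2.8070% = 12.7617%.

12.76%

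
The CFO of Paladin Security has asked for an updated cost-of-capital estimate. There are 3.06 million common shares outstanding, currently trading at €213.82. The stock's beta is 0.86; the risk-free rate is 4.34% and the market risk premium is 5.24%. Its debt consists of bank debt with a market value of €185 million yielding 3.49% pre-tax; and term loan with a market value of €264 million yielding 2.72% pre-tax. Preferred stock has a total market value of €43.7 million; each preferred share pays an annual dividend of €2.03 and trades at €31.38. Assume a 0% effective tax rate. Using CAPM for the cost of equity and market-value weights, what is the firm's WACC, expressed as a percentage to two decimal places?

6.48%

Cost of equity via CAPM: Re = 4.34% + 0.86 × 5.24% = 8.8464%.
Cost of preferred: Rp = 2.03 / 31.38 = 6.4691%.
Market value of equity E = 213.82 × 3.06m = 654.2892m.
Total capital V = 654.2892 + 43.7 + 185 + 264 = 1146.9892.
Equity: weight = 654.2892/1146.9892 = 0.5704; cost = 8.8464%.
Preferred: weight = 43.7/1146.9892 = 0.0381; cost = 6.4691%.
Bank debt: weight = 185/1146.9892 = 0.1613; after-tax cost = 3.49% × (1 − 0%) = 3.4900%.
Term loan: weight = 264/1146.9892 = 0.2302; after-tax cost = 2.72% × (1 − 0%) = 2.7200%.
WACC = 0.5704 × 8.8464% + 0.0381 × 6.4691% + 0.1613 × 3.4900% + 0.2302 × 2.7200% = 6.4818%.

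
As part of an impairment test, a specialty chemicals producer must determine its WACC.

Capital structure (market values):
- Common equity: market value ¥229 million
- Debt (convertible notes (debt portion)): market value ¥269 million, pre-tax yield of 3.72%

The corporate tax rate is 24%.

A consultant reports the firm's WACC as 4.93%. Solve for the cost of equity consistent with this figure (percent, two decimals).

Total capital V = 229 + 269 = 498.
Equity weight = 229/498 = 0.4598.
Convertible notes (debt portion) weight = 269/498 = 0.5402.
Debt contribution = 0.5402 × 3.72% × (1 − 24%) = 1.5271%.
Required equity contribution = 4.93% − 1.5271% = 3.4029%.
Re = 3.4029% / 0.4598 = 7.4001%.

7.40%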